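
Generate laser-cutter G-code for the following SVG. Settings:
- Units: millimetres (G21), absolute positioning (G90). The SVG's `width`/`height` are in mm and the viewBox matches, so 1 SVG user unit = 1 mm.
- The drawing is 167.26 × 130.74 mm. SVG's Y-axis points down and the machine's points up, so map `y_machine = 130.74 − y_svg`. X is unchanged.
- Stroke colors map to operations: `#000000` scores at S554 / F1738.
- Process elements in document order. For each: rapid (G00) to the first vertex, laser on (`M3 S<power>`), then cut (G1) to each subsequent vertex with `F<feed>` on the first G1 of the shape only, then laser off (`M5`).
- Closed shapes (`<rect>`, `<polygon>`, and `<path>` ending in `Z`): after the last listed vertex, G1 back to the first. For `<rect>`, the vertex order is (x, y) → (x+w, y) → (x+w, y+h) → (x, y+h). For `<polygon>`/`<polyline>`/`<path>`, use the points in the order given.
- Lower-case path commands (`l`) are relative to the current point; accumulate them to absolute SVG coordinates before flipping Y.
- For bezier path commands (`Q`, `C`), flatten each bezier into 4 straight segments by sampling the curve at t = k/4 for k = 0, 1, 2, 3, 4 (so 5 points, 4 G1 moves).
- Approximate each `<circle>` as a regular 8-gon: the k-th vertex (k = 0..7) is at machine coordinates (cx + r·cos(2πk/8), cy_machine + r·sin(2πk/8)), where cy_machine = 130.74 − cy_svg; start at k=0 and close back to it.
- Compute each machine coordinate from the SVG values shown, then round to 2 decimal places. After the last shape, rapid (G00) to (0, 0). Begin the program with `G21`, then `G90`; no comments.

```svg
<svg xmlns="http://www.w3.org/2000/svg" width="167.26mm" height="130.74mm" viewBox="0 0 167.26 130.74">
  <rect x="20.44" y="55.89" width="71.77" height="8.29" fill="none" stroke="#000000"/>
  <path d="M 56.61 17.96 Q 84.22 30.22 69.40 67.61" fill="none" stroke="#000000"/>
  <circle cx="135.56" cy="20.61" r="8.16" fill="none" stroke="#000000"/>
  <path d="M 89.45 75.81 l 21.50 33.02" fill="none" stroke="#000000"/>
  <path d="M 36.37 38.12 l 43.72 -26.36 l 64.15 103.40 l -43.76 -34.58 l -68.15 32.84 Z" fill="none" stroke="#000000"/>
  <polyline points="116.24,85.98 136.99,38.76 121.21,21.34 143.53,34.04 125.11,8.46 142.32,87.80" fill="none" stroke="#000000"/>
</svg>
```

G21
G90
G00 X20.44 Y74.85
M3 S554
G1 X92.21 Y74.85 F1738
G1 X92.21 Y66.56
G1 X20.44 Y66.56
G1 X20.44 Y74.85
M5
G00 X56.61 Y112.78
M3 S554
G1 X67.76 Y105.08 F1738
G1 X73.61 Y94.24
G1 X74.16 Y80.25
G1 X69.40 Y63.13
M5
G00 X143.72 Y110.13
M3 S554
G1 X141.33 Y115.90 F1738
G1 X135.56 Y118.29
G1 X129.79 Y115.90
G1 X127.40 Y110.13
G1 X129.79 Y104.36
G1 X135.56 Y101.97
G1 X141.33 Y104.36
G1 X143.72 Y110.13
M5
G00 X89.45 Y54.93
M3 S554
G1 X110.95 Y21.91 F1738
M5
G00 X36.37 Y92.62
M3 S554
G1 X80.09 Y118.98 F1738
G1 X144.24 Y15.58
G1 X100.48 Y50.16
G1 X32.33 Y17.32
G1 X36.37 Y92.62
M5
G00 X116.24 Y44.76
M3 S554
G1 X136.99 Y91.98 F1738
G1 X121.21 Y109.40
G1 X143.53 Y96.70
G1 X125.11 Y122.28
G1 X142.32 Y42.94
M5
G00 X0.00 Y0.00

viewBox `0 0 167.26 130.74` with mm width/height → 1 unit = 1 mm. Flip: y_m = 130.74 − y_svg.

**Shape 1** — `<rect>` rectangle, stroke `#000000` → score (S554, F1738). Machine vertices: (20.44,74.85) → (92.21,74.85) → (92.21,66.56) → (20.44,66.56) → (20.44,74.85). Closed: final G1 returns to the first vertex.

**Shape 2** — `<path>` quadratic bezier, stroke `#000000` → score (S554, F1738). Control points (SVG): P0=(56.61,17.96), P1=(84.22,30.22), P2=(69.40,67.61); sampled at t=k/4. Machine vertices: (56.61,112.78) → (67.76,105.08) → (73.61,94.24) → (74.16,80.25) → (69.40,63.13). Open path.

**Shape 3** — `<circle>` circle, stroke `#000000` → score (S554, F1738). Machine vertices: (143.72,110.13) → (141.33,115.90) → (135.56,118.29) → (129.79,115.90) → (127.40,110.13) → (129.79,104.36) → (135.56,101.97) → (141.33,104.36) → (143.72,110.13). Closed: final G1 returns to the first vertex.

**Shape 4** — `<path>` line segment, stroke `#000000` → score (S554, F1738). Machine vertices: (89.45,54.93) → (110.95,21.91). Open path.

**Shape 5** — `<path>` closed polygon, stroke `#000000` → score (S554, F1738). Machine vertices: (36.37,92.62) → (80.09,118.98) → (144.24,15.58) → (100.48,50.16) → (32.33,17.32) → (36.37,92.62). Closed: final G1 returns to the first vertex.

**Shape 6** — `<polyline>` open polyline, stroke `#000000` → score (S554, F1738). Machine vertices: (116.24,44.76) → (136.99,91.98) → (121.21,109.40) → (143.53,96.70) → (125.11,122.28) → (142.32,42.94). Open path.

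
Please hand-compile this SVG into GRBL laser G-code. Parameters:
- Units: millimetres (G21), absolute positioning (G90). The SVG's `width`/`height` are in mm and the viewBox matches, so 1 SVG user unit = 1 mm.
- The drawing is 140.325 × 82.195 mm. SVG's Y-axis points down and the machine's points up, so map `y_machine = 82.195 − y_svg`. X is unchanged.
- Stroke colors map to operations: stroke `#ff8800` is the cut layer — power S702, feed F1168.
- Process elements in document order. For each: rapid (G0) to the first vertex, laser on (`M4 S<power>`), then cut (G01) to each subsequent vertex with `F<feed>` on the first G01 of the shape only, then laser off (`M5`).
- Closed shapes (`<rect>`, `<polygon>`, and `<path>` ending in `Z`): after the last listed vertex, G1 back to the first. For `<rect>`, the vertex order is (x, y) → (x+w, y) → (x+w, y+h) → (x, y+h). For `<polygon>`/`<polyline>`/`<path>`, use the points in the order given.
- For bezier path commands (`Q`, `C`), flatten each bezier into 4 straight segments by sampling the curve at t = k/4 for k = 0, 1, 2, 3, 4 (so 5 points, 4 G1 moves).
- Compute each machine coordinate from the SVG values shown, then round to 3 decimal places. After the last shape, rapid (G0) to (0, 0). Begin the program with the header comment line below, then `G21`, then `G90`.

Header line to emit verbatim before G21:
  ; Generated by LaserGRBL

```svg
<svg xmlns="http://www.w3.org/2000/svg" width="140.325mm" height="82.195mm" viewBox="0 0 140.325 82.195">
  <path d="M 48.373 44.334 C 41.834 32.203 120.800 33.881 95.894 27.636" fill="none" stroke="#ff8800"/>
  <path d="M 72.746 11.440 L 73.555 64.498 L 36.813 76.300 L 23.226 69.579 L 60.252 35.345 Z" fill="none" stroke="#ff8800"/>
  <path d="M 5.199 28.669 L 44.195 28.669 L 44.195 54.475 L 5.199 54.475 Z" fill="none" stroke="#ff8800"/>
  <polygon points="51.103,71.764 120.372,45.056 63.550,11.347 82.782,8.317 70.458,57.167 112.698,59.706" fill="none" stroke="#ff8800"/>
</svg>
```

; Generated by LaserGRBL
G21
G90
G0 X48.373 Y37.861
M4 S702
G01 X56.542 Y44.710 F1168
G01 X79.021 Y48.417
G01 X98.057 Y51.021
G01 X95.894 Y54.559
M5
G0 X72.746 Y70.755
M4 S702
G01 X73.555 Y17.697 F1168
G01 X36.813 Y5.895
G01 X23.226 Y12.616
G01 X60.252 Y46.850
G01 X72.746 Y70.755
M5
G0 X5.199 Y53.526
M4 S702
G01 X44.195 Y53.526 F1168
G01 X44.195 Y27.720
G01 X5.199 Y27.720
G01 X5.199 Y53.526
M5
G0 X51.103 Y10.431
M4 S702
G01 X120.372 Y37.139 F1168
G01 X63.550 Y70.848
G01 X82.782 Y73.878
G01 X70.458 Y25.028
G01 X112.698 Y22.489
G01 X51.103 Y10.431
M5
G0 X0.000 Y0.000

Since the viewBox matches the mm dimensions, user units are millimetres directly. The only transform is the Y-flip y_m = 82.195 − y_svg.

Shape 1 is a cubic bezier drawn with `<path>`. Its stroke #ff8800 means cut at S702, F1168. After flipping Y the toolpath is (48.373,37.861) → (56.542,44.710) → (79.021,48.417) → (98.057,51.021) → (95.894,54.559).

Shape 2 is a closed polygon drawn with `<path>`. Its stroke #ff8800 means cut at S702, F1168. After flipping Y the toolpath is (72.746,70.755) → (73.555,17.697) → (36.813,5.895) → (23.226,12.616) → (60.252,46.850) → (72.746,70.755), returning to the start.

Shape 3 is a rectangle drawn with `<path>`. Its stroke #ff8800 means cut at S702, F1168. After flipping Y the toolpath is (5.199,53.526) → (44.195,53.526) → (44.195,27.720) → (5.199,27.720) → (5.199,53.526), returning to the start.

Shape 4 is a closed polygon drawn with `<polygon>`. Its stroke #ff8800 means cut at S702, F1168. After flipping Y the toolpath is (51.103,10.431) → (120.372,37.139) → (63.550,70.848) → (82.782,73.878) → (70.458,25.028) → (112.698,22.489) → (51.103,10.431), returning to the start.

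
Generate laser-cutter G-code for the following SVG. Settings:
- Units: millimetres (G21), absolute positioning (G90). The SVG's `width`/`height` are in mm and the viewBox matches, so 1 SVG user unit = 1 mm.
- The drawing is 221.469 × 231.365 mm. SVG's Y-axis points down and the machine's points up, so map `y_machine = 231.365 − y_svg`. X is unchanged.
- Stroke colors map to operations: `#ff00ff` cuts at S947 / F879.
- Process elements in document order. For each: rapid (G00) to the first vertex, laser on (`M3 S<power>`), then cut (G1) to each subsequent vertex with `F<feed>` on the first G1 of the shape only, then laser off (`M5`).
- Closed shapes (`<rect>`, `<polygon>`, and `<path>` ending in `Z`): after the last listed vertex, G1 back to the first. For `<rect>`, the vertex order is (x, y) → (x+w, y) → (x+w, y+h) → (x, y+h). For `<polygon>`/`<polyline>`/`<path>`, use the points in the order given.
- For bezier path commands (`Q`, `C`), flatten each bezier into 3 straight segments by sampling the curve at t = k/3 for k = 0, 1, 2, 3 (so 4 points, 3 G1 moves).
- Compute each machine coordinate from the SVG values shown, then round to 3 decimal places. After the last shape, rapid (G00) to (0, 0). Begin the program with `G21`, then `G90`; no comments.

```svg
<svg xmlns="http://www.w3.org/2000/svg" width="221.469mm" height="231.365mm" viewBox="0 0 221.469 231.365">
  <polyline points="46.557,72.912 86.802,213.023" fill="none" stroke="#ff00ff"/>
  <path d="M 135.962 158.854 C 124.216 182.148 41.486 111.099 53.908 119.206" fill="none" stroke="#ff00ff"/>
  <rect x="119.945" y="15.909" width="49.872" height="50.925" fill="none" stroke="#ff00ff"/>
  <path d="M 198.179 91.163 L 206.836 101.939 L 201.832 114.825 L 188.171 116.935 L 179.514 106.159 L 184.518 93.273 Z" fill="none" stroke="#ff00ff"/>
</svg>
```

viewBox `0 0 221.469 231.365` with mm width/height → 1 unit = 1 mm. Flip: y_m = 231.365 − y_svg.

**Shape 1** — `<polyline>` line segment, stroke `#ff00ff` → cut (S947, F879). Machine vertices: (46.557,158.453) → (86.802,18.342). Open path.

**Shape 2** — `<path>` cubic bezier, stroke `#ff00ff` → cut (S947, F879). Control points (SVG): P0=(135.962,158.854), P1=(124.216,182.148), P2=(41.486,111.099), P3=(53.908,119.206); sampled at t=k/3. Machine vertices: (135.962,72.511) → (106.708,74.239) → (67.050,100.307) → (53.908,112.159). Open path.

**Shape 3** — `<rect>` rectangle, stroke `#ff00ff` → cut (S947, F879). Machine vertices: (119.945,215.456) → (169.817,215.456) → (169.817,164.531) → (119.945,164.531) → (119.945,215.456). Closed: final G1 returns to the first vertex.

**Shape 4** — `<path>` regular polygon, stroke `#ff00ff` → cut (S947, F879). Machine vertices: (198.179,140.202) → (206.836,129.426) → (201.832,116.540) → (188.171,114.430) → (179.514,125.206) → (184.518,138.092) → (198.179,140.202). Closed: final G1 returns to the first vertex.

G21
G90
G00 X46.557 Y158.453
M3 S947
G1 X86.802 Y18.342 F879
M5
G00 X135.962 Y72.511
M3 S947
G1 X106.708 Y74.239 F879
G1 X67.050 Y100.307
G1 X53.908 Y112.159
M5
G00 X119.945 Y215.456
M3 S947
G1 X169.817 Y215.456 F879
G1 X169.817 Y164.531
G1 X119.945 Y164.531
G1 X119.945 Y215.456
M5
G00 X198.179 Y140.202
M3 S947
G1 X206.836 Y129.426 F879
G1 X201.832 Y116.540
G1 X188.171 Y114.430
G1 X179.514 Y125.206
G1 X184.518 Y138.092
G1 X198.179 Y140.202
M5
G00 X0.000 Y0.000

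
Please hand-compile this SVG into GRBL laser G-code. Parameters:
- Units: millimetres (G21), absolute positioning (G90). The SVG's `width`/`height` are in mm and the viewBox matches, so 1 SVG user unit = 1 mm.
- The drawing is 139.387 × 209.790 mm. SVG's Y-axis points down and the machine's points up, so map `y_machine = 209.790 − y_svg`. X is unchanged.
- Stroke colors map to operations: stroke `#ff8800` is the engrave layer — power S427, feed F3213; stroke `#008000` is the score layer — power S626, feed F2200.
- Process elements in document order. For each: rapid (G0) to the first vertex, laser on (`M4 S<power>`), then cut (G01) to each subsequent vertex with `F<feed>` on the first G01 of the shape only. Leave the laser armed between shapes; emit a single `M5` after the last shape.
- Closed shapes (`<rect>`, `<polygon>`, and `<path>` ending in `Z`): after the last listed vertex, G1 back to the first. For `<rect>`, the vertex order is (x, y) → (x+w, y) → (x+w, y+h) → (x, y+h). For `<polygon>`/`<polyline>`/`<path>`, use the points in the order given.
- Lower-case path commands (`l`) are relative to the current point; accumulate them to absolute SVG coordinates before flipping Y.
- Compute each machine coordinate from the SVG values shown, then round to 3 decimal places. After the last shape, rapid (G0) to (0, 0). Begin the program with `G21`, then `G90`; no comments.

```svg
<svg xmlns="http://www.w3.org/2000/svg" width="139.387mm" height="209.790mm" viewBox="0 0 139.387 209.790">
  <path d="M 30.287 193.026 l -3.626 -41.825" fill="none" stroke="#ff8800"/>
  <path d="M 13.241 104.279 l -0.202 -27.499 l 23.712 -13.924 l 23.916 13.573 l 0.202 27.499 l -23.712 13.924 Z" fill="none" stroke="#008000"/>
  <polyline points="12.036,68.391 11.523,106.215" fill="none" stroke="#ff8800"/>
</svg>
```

Since the viewBox matches the mm dimensions, user units are millimetres directly. The only transform is the Y-flip y_m = 209.790 − y_svg.

Shape 1 is a line segment drawn with `<path>`. Its stroke #ff8800 means engrave at S427, F3213. After flipping Y the toolpath is (30.287,16.764) → (26.661,58.589).

Shape 2 is a regular polygon drawn with `<path>`. Its stroke #008000 means score at S626, F2200. After flipping Y the toolpath is (13.241,105.511) → (13.039,133.010) → (36.751,146.934) → (60.667,133.361) → (60.869,105.862) → (37.157,91.938) → (13.241,105.511), returning to the start.

Shape 3 is a line segment drawn with `<polyline>`. Its stroke #ff8800 means engrave at S427, F3213. After flipping Y the toolpath is (12.036,141.399) → (11.523,103.575).

G21
G90
G0 X30.287 Y16.764
M4 S427
G01 X26.661 Y58.589 F3213
G0 X13.241 Y105.511
M4 S626
G01 X13.039 Y133.010 F2200
G01 X36.751 Y146.934
G01 X60.667 Y133.361
G01 X60.869 Y105.862
G01 X37.157 Y91.938
G01 X13.241 Y105.511
G0 X12.036 Y141.399
M4 S427
G01 X11.523 Y103.575 F3213
M5
G0 X0.000 Y0.000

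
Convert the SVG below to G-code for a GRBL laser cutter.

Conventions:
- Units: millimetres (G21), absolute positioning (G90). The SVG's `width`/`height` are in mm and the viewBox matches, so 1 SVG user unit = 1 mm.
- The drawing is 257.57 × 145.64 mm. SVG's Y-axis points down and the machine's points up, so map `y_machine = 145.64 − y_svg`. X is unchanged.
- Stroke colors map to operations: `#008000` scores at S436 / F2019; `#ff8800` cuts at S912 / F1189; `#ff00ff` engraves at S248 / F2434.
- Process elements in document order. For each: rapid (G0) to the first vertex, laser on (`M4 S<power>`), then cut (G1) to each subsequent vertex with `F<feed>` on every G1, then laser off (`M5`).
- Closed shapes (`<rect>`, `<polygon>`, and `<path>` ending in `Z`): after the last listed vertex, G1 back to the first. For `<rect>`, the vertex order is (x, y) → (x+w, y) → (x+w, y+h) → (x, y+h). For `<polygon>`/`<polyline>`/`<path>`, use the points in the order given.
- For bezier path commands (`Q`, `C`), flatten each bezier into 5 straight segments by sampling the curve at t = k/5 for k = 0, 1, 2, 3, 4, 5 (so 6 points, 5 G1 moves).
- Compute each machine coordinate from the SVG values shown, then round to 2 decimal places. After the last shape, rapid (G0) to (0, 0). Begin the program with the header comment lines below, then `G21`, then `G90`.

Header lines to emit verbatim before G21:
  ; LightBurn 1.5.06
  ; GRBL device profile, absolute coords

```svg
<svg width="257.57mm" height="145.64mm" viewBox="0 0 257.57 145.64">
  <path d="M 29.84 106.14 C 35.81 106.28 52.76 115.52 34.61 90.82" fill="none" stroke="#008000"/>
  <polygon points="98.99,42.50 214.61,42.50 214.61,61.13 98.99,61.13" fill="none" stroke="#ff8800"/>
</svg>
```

; LightBurn 1.5.06
; GRBL device profile, absolute coords
G21
G90
G0 X29.84 Y39.50
M4 S436
G1 X34.37 Y38.67 F2019
G1 X39.33 Y37.72 F2019
G1 X42.49 Y38.72 F2019
G1 X41.66 Y43.73 F2019
G1 X34.61 Y54.82 F2019
M5
G0 X98.99 Y103.14
M4 S912
G1 X214.61 Y103.14 F1189
G1 X214.61 Y84.51 F1189
G1 X98.99 Y84.51 F1189
G1 X98.99 Y103.14 F1189
M5
G0 X0.00 Y0.00

Since the viewBox matches the mm dimensions, user units are millimetres directly. The only transform is the Y-flip y_m = 145.64 − y_svg.

Shape 1 is a cubic bezier drawn with `<path>`. Its stroke #008000 means score at S436, F2019. After flipping Y the toolpath is (29.84,39.50) → (34.37,38.67) → (39.33,37.72) → (42.49,38.72) → (41.66,43.73) → (34.61,54.82).

Shape 2 is a rectangle drawn with `<polygon>`. Its stroke #ff8800 means cut at S912, F1189. After flipping Y the toolpath is (98.99,103.14) → (214.61,103.14) → (214.61,84.51) → (98.99,84.51) → (98.99,103.14), returning to the start.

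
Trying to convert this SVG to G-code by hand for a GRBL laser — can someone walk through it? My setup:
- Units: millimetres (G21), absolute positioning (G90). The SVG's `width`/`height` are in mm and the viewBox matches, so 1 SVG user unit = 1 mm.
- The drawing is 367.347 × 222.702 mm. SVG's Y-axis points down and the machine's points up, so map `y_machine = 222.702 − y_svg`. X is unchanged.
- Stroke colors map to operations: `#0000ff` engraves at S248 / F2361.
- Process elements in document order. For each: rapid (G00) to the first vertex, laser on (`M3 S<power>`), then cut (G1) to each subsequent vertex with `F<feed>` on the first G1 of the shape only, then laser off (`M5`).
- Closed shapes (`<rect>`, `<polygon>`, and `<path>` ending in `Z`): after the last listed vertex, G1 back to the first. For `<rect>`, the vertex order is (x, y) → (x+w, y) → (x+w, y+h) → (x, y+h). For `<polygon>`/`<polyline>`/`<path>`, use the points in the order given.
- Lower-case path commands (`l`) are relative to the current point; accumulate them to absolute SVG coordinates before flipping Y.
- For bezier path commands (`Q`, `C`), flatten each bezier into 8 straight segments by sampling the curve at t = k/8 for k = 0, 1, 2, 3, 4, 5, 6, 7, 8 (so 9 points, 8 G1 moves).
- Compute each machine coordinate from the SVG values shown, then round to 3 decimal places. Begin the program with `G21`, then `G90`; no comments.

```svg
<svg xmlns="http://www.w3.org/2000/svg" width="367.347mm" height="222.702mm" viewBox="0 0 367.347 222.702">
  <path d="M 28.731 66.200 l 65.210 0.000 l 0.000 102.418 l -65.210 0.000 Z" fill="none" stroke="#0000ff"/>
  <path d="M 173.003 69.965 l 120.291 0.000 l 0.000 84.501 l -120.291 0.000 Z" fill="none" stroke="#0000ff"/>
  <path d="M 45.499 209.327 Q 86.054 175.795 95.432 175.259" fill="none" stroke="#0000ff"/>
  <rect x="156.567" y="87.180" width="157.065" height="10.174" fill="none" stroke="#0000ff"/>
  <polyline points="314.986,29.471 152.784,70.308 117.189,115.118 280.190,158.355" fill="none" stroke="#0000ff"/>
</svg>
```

G21
G90
G00 X28.731 Y156.502
M3 S248
G1 X93.941 Y156.502 F2361
G1 X93.941 Y54.084
G1 X28.731 Y54.084
G1 X28.731 Y156.502
M5
G00 X173.003 Y152.737
M3 S248
G1 X293.294 Y152.737 F2361
G1 X293.294 Y68.236
G1 X173.003 Y68.236
G1 X173.003 Y152.737
M5
G00 X45.499 Y13.375
M3 S248
G1 X55.151 Y21.242 F2361
G1 X63.828 Y28.079
G1 X71.531 Y33.884
G1 X78.260 Y38.658
G1 X84.014 Y42.401
G1 X88.794 Y45.113
G1 X92.600 Y46.793
G1 X95.432 Y47.443
M5
G00 X156.567 Y135.522
M3 S248
G1 X313.632 Y135.522 F2361
G1 X313.632 Y125.348
G1 X156.567 Y125.348
G1 X156.567 Y135.522
M5
G00 X314.986 Y193.231
M3 S248
G1 X152.784 Y152.394 F2361
G1 X117.189 Y107.584
G1 X280.190 Y64.347
M5

1 u = 1 mm; y_m = 222.702 − y.

[1] `<path>` rectangle, #0000ff→engrave S248 F2361: (28.731,156.502) → (93.941,156.502) → (93.941,54.084) → (28.731,54.084) → (28.731,156.502) (closed)

[2] `<path>` rectangle, #0000ff→engrave S248 F2361: (173.003,152.737) → (293.294,152.737) → (293.294,68.236) → (173.003,68.236) → (173.003,152.737) (closed)

[3] `<path>` quadratic bezier, #0000ff→engrave S248 F2361: (45.499,13.375) → (55.151,21.242) → (63.828,28.079) → (71.531,33.884) → (78.260,38.658) → (84.014,42.401) → (88.794,45.113) → (92.600,46.793) → (95.432,47.443)

[4] `<rect>` rectangle, #0000ff→engrave S248 F2361: (156.567,135.522) → (313.632,135.522) → (313.632,125.348) → (156.567,125.348) → (156.567,135.522) (closed)

[5] `<polyline>` open polyline, #0000ff→engrave S248 F2361: (314.986,193.231) → (152.784,152.394) → (117.189,107.584) → (280.190,64.347)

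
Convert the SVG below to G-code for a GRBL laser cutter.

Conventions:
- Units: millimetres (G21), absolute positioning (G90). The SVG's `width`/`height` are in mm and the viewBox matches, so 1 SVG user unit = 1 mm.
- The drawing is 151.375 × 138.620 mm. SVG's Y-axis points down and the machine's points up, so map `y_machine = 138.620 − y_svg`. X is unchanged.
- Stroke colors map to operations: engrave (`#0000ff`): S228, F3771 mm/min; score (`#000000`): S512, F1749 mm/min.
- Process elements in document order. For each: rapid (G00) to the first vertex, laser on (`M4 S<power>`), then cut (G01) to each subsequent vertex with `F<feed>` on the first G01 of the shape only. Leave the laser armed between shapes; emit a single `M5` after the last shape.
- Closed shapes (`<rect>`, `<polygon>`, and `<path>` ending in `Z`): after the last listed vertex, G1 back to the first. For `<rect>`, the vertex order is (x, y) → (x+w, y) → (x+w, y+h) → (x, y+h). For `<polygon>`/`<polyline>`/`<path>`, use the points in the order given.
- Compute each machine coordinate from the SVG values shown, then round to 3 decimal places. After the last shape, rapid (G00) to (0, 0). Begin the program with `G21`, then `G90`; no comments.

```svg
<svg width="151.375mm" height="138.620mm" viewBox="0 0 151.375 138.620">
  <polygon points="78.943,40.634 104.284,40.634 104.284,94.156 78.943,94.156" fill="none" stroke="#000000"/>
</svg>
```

G21
G90
G00 X78.943 Y97.986
M4 S512
G01 X104.284 Y97.986 F1749
G01 X104.284 Y44.464
G01 X78.943 Y44.464
G01 X78.943 Y97.986
M5
G00 X0.000 Y0.000

Since the viewBox matches the mm dimensions, user units are millimetres directly. The only transform is the Y-flip y_m = 138.620 − y_svg.

Shape 1 is a rectangle drawn with `<polygon>`. Its stroke #000000 means score at S512, F1749. After flipping Y the toolpath is (78.943,97.986) → (104.284,97.986) → (104.284,44.464) → (78.943,44.464) → (78.943,97.986), returning to the start.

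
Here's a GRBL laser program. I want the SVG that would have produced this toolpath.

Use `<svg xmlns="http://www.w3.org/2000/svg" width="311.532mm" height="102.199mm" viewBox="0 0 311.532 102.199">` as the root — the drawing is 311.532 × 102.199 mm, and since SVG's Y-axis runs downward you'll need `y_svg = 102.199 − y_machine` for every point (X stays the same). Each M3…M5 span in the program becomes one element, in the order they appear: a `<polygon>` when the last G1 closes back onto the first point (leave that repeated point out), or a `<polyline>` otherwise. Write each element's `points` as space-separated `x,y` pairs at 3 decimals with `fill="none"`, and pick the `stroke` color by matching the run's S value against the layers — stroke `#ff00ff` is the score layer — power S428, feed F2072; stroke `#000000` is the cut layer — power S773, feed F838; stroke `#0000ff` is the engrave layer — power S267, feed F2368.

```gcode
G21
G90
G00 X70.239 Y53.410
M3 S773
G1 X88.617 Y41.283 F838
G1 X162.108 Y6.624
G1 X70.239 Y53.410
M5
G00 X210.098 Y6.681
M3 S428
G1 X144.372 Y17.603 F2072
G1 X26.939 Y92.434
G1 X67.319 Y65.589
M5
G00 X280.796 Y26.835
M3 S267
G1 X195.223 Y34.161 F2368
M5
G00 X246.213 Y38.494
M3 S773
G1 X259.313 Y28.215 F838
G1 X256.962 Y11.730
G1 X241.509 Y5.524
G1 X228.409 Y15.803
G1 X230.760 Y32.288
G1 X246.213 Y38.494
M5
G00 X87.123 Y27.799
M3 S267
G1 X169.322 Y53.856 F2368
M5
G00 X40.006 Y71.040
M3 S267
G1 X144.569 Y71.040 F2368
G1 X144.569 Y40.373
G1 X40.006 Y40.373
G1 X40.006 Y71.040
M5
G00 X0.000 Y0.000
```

Machine Y-up, SVG Y-down with viewBox height 102.199, so y_svg = 102.199 − y_machine; X carries over.

Run 1: power S773 maps to stroke `#000000` (cut). The run returns to its start, so emit a `<polygon>` with points (Y-flipped): 70.239,48.789 88.617,60.916 162.108,95.575.

Run 2: the run's S428 means `#ff00ff` (score). The run is open, so emit a `<polyline>` with points (Y-flipped): 210.098,95.518 144.372,84.596 26.939,9.765 67.319,36.610.

Run 3: power S267 maps to stroke `#0000ff` (engrave). The run is open, so emit a `<polyline>` with points (Y-flipped): 280.796,75.364 195.223,68.038.

Run 4: S773 ⇒ cut layer `#000000`. The run returns to its start, so emit a `<polygon>` with points (Y-flipped): 246.213,63.705 259.313,73.984 256.962,90.469 241.509,96.675 228.409,86.396 230.760,69.911.

Run 5: S267 ⇒ engrave layer `#0000ff`. The run is open, so emit a `<polyline>` with points (Y-flipped): 87.123,74.400 169.322,48.343.

Run 6: power S267 maps to stroke `#0000ff` (engrave). The run returns to its start, so emit a `<polygon>` with points (Y-flipped): 40.006,31.159 144.569,31.159 144.569,61.826 40.006,61.826.

<svg xmlns="http://www.w3.org/2000/svg" width="311.532mm" height="102.199mm" viewBox="0 0 311.532 102.199">
  <polygon points="70.239,48.789 88.617,60.916 162.108,95.575" fill="none" stroke="#000000"/>
  <polyline points="210.098,95.518 144.372,84.596 26.939,9.765 67.319,36.610" fill="none" stroke="#ff00ff"/>
  <polyline points="280.796,75.364 195.223,68.038" fill="none" stroke="#0000ff"/>
  <polygon points="246.213,63.705 259.313,73.984 256.962,90.469 241.509,96.675 228.409,86.396 230.760,69.911" fill="none" stroke="#000000"/>
  <polyline points="87.123,74.400 169.322,48.343" fill="none" stroke="#0000ff"/>
  <polygon points="40.006,31.159 144.569,31.159 144.569,61.826 40.006,61.826" fill="none" stroke="#0000ff"/>
</svg>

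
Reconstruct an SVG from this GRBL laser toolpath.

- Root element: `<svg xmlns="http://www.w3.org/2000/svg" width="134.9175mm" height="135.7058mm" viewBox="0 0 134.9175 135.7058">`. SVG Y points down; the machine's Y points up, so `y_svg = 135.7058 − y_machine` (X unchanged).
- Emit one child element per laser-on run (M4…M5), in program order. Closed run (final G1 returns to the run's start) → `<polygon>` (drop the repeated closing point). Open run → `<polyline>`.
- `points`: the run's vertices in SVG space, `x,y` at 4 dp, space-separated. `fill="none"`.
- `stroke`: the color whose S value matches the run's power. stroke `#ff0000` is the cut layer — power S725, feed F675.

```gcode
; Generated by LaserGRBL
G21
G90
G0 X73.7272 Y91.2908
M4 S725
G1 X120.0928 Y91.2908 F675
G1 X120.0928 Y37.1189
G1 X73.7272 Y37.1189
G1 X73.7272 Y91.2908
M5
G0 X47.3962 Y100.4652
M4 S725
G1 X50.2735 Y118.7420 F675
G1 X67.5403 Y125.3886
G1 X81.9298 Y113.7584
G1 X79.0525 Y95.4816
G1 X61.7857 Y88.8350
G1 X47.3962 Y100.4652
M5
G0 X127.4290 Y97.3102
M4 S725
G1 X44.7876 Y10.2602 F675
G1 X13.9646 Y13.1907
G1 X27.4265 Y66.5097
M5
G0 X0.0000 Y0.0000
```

Each laser-on run becomes one SVG element. Flip Y back into SVG space with y_svg = 135.7058 − y_machine. Every run uses S725, so all elements get stroke `#ff0000` (cut).

Run 1: The run returns to its start, so emit a `<polygon>` with points (Y-flipped): 73.7272,44.4150 120.0928,44.4150 120.0928,98.5869 73.7272,98.5869.

Run 2: The run returns to its start, so emit a `<polygon>` with points (Y-flipped): 47.3962,35.2406 50.2735,16.9638 67.5403,10.3172 81.9298,21.9474 79.0525,40.2242 61.7857,46.8708.

Run 3: The run is open, so emit a `<polyline>` with points (Y-flipped): 127.4290,38.3956 44.7876,125.4456 13.9646,122.5151 27.4265,69.1961.

<svg xmlns="http://www.w3.org/2000/svg" width="134.9175mm" height="135.7058mm" viewBox="0 0 134.9175 135.7058">
  <polygon points="73.7272,44.4150 120.0928,44.4150 120.0928,98.5869 73.7272,98.5869" fill="none" stroke="#ff0000"/>
  <polygon points="47.3962,35.2406 50.2735,16.9638 67.5403,10.3172 81.9298,21.9474 79.0525,40.2242 61.7857,46.8708" fill="none" stroke="#ff0000"/>
  <polyline points="127.4290,38.3956 44.7876,125.4456 13.9646,122.5151 27.4265,69.1961" fill="none" stroke="#ff0000"/>
</svg>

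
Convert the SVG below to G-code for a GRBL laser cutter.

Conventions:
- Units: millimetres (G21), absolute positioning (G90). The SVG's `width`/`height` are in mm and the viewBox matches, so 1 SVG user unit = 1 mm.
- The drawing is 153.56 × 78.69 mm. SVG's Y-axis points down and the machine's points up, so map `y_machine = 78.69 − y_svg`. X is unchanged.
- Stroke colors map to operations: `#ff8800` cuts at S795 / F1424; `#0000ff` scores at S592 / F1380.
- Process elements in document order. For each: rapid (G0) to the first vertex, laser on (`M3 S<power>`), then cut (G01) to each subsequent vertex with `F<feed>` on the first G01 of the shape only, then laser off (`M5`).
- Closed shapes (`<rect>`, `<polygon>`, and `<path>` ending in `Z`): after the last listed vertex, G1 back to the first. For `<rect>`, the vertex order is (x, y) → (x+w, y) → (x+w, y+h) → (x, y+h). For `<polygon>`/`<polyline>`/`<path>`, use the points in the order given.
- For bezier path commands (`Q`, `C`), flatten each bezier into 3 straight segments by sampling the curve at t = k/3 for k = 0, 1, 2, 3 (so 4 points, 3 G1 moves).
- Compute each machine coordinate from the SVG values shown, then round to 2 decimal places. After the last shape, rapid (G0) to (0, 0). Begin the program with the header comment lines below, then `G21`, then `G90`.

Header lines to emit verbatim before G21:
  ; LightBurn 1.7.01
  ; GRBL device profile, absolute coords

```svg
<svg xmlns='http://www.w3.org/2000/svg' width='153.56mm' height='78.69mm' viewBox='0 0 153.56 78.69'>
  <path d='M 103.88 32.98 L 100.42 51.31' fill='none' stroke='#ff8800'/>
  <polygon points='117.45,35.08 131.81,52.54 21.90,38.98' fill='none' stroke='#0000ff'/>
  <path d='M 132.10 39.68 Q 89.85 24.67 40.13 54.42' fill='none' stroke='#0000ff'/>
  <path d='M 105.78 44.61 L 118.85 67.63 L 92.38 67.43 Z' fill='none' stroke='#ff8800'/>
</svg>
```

; LightBurn 1.7.01
; GRBL device profile, absolute coords
G21
G90
G0 X103.88 Y45.71
M3 S795
G01 X100.42 Y27.38 F1424
M5
G0 X117.45 Y43.61
M3 S592
G01 X131.81 Y26.15 F1380
G01 X21.90 Y39.71
G01 X117.45 Y43.61
M5
G0 X132.10 Y39.01
M3 S592
G01 X103.10 Y44.04 F1380
G01 X72.45 Y39.13
G01 X40.13 Y24.27
M5
G0 X105.78 Y34.08
M3 S795
G01 X118.85 Y11.06 F1424
G01 X92.38 Y11.26
G01 X105.78 Y34.08
M5
G0 X0.00 Y0.00

viewBox `0 0 153.56 78.69` with mm width/height → 1 unit = 1 mm. Flip: y_m = 78.69 − y_svg.

**Shape 1** — `<path>` line segment, stroke `#ff8800` → cut (S795, F1424). Machine vertices: (103.88,45.71) → (100.42,27.38). Open path.

**Shape 2** — `<polygon>` closed polygon, stroke `#0000ff` → score (S592, F1380). Machine vertices: (117.45,43.61) → (131.81,26.15) → (21.90,39.71) → (117.45,43.61). Closed: final G1 returns to the first vertex.

**Shape 3** — `<path>` quadratic bezier, stroke `#0000ff` → score (S592, F1380). Control points (SVG): P0=(132.10,39.68), P1=(89.85,24.67), P2=(40.13,54.42); sampled at t=k/3. Machine vertices: (132.10,39.01) → (103.10,44.04) → (72.45,39.13) → (40.13,24.27). Open path.

**Shape 4** — `<path>` regular polygon, stroke `#ff8800` → cut (S795, F1424). Machine vertices: (105.78,34.08) → (118.85,11.06) → (92.38,11.26) → (105.78,34.08). Closed: final G1 returns to the first vertex.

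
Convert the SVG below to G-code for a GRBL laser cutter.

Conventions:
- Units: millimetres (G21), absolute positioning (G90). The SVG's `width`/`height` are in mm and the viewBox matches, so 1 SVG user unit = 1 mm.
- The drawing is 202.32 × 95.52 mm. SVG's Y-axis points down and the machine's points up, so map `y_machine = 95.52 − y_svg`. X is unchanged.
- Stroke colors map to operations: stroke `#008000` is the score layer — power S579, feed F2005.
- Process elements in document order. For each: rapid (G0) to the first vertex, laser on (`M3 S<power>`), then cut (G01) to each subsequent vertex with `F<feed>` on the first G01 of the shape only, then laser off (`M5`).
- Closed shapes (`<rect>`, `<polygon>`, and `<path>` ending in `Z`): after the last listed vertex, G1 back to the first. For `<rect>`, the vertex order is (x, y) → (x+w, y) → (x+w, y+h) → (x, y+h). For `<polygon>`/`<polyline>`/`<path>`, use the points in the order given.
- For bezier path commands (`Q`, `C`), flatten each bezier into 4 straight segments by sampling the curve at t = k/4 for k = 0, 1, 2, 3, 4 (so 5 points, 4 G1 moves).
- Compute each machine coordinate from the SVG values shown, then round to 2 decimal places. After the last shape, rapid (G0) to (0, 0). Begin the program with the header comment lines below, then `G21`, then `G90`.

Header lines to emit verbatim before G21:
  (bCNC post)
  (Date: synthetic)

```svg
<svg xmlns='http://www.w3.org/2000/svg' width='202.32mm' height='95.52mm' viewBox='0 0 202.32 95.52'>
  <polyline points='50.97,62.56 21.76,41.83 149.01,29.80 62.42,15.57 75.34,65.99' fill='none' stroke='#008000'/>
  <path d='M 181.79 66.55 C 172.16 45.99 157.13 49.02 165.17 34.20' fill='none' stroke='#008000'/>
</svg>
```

Since the viewBox matches the mm dimensions, user units are millimetres directly. The only transform is the Y-flip y_m = 95.52 − y_svg.

Shape 1 is a open polyline drawn with `<polyline>`. Its stroke #008000 means score at S579, F2005. After flipping Y the toolpath is (50.97,32.96) → (21.76,53.69) → (149.01,65.72) → (62.42,79.95) → (75.34,29.53).

Shape 2 is a cubic bezier drawn with `<path>`. Its stroke #008000 means score at S579, F2005. After flipping Y the toolpath is (181.79,28.97) → (174.00,40.61) → (166.85,47.30) → (163.02,52.90) → (165.17,61.32).

(bCNC post)
(Date: synthetic)
G21
G90
G0 X50.97 Y32.96
M3 S579
G01 X21.76 Y53.69 F2005
G01 X149.01 Y65.72
G01 X62.42 Y79.95
G01 X75.34 Y29.53
M5
G0 X181.79 Y28.97
M3 S579
G01 X174.00 Y40.61 F2005
G01 X166.85 Y47.30
G01 X163.02 Y52.90
G01 X165.17 Y61.32
M5
G0 X0.00 Y0.00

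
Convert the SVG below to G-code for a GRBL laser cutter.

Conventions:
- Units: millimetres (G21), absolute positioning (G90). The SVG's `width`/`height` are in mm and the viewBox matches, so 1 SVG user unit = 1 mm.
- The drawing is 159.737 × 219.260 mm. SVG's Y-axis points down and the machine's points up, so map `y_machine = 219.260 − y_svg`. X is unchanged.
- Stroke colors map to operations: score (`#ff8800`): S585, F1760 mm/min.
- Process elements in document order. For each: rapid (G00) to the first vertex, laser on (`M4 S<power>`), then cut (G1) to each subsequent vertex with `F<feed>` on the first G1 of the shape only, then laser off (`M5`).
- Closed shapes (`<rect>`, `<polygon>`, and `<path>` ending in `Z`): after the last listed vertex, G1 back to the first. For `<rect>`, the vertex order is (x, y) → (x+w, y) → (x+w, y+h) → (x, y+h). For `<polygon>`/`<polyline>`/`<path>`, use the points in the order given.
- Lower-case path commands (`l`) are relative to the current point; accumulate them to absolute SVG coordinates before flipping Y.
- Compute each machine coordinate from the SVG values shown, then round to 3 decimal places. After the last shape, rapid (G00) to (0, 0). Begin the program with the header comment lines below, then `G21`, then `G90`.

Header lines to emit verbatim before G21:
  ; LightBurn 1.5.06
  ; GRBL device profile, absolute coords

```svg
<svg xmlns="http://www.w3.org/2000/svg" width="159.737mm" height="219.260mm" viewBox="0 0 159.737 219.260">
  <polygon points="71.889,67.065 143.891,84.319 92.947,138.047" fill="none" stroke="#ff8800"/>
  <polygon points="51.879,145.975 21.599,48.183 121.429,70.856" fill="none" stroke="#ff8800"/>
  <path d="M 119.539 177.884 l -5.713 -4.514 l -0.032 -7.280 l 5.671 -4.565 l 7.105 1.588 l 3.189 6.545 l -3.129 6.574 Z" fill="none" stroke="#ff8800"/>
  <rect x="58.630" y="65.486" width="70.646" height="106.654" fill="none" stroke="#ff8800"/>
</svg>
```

Since the viewBox matches the mm dimensions, user units are millimetres directly. The only transform is the Y-flip y_m = 219.260 − y_svg.

Shape 1 is a regular polygon drawn with `<polygon>`. Its stroke #ff8800 means score at S585, F1760. After flipping Y the toolpath is (71.889,152.195) → (143.891,134.941) → (92.947,81.213) → (71.889,152.195), returning to the start.

Shape 2 is a regular polygon drawn with `<polygon>`. Its stroke #ff8800 means score at S585, F1760. After flipping Y the toolpath is (51.879,73.285) → (21.599,171.077) → (121.429,148.404) → (51.879,73.285), returning to the start.

Shape 3 is a regular polygon drawn with `<path>`. Its stroke #ff8800 means score at S585, F1760. After flipping Y the toolpath is (119.539,41.376) → (113.826,45.890) → (113.794,53.170) → (119.465,57.735) → (126.570,56.147) → (129.759,49.602) → (126.630,43.028) → (119.539,41.376), returning to the start.

Shape 4 is a rectangle drawn with `<rect>`. Its stroke #ff8800 means score at S585, F1760. After flipping Y the toolpath is (58.630,153.774) → (129.276,153.774) → (129.276,47.120) → (58.630,47.120) → (58.630,153.774), returning to the start.

; LightBurn 1.5.06
; GRBL device profile, absolute coords
G21
G90
G00 X71.889 Y152.195
M4 S585
G1 X143.891 Y134.941 F1760
G1 X92.947 Y81.213
G1 X71.889 Y152.195
M5
G00 X51.879 Y73.285
M4 S585
G1 X21.599 Y171.077 F1760
G1 X121.429 Y148.404
G1 X51.879 Y73.285
M5
G00 X119.539 Y41.376
M4 S585
G1 X113.826 Y45.890 F1760
G1 X113.794 Y53.170
G1 X119.465 Y57.735
G1 X126.570 Y56.147
G1 X129.759 Y49.602
G1 X126.630 Y43.028
G1 X119.539 Y41.376
M5
G00 X58.630 Y153.774
M4 S585
G1 X129.276 Y153.774 F1760
G1 X129.276 Y47.120
G1 X58.630 Y47.120
G1 X58.630 Y153.774
M5
G00 X0.000 Y0.000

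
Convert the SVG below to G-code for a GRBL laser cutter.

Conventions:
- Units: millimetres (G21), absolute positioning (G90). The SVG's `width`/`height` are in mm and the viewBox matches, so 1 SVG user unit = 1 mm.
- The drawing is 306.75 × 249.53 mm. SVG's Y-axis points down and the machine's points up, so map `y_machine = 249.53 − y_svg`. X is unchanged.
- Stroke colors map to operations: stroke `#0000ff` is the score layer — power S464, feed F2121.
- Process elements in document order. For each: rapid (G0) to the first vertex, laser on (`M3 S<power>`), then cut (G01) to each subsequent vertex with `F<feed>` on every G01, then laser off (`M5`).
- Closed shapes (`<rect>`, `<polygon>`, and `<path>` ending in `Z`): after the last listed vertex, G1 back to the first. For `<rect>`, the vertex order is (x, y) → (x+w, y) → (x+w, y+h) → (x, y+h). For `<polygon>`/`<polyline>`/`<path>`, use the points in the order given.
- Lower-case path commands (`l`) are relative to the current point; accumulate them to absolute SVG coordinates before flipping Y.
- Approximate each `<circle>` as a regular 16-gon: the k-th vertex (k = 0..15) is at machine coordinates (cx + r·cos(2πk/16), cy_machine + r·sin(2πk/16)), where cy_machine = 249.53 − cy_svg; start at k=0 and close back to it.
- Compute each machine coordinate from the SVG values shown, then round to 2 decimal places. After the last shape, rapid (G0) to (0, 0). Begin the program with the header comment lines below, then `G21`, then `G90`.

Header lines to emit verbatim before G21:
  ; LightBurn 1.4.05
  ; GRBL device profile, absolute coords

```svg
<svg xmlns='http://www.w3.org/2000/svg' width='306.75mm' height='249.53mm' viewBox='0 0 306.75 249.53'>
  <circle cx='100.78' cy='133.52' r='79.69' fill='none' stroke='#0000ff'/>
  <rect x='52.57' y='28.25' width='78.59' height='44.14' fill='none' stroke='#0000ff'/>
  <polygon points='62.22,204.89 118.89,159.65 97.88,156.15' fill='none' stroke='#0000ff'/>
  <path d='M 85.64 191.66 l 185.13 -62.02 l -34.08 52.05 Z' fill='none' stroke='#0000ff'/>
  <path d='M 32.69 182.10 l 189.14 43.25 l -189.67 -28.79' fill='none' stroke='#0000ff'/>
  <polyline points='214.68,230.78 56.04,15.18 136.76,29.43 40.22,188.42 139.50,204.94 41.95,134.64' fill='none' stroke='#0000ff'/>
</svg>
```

; LightBurn 1.4.05
; GRBL device profile, absolute coords
G21
G90
G0 X180.47 Y116.01
M3 S464
G01 X174.40 Y146.51 F2121
G01 X157.13 Y172.36 F2121
G01 X131.28 Y189.63 F2121
G01 X100.78 Y195.70 F2121
G01 X70.28 Y189.63 F2121
G01 X44.43 Y172.36 F2121
G01 X27.16 Y146.51 F2121
G01 X21.09 Y116.01 F2121
G01 X27.16 Y85.51 F2121
G01 X44.43 Y59.66 F2121
G01 X70.28 Y42.39 F2121
G01 X100.78 Y36.32 F2121
G01 X131.28 Y42.39 F2121
G01 X157.13 Y59.66 F2121
G01 X174.40 Y85.51 F2121
G01 X180.47 Y116.01 F2121
M5
G0 X52.57 Y221.28
M3 S464
G01 X131.16 Y221.28 F2121
G01 X131.16 Y177.14 F2121
G01 X52.57 Y177.14 F2121
G01 X52.57 Y221.28 F2121
M5
G0 X62.22 Y44.64
M3 S464
G01 X118.89 Y89.88 F2121
G01 X97.88 Y93.38 F2121
G01 X62.22 Y44.64 F2121
M5
G0 X85.64 Y57.87
M3 S464
G01 X270.77 Y119.89 F2121
G01 X236.69 Y67.84 F2121
G01 X85.64 Y57.87 F2121
M5
G0 X32.69 Y67.43
M3 S464
G01 X221.83 Y24.18 F2121
G01 X32.16 Y52.97 F2121
M5
G0 X214.68 Y18.75
M3 S464
G01 X56.04 Y234.35 F2121
G01 X136.76 Y220.10 F2121
G01 X40.22 Y61.11 F2121
G01 X139.50 Y44.59 F2121
G01 X41.95 Y114.89 F2121
M5
G0 X0.00 Y0.00

Since the viewBox matches the mm dimensions, user units are millimetres directly. The only transform is the Y-flip y_m = 249.53 − y_svg.

Shape 1 is a circle drawn with `<circle>`. Its stroke #0000ff means score at S464, F2121. After flipping Y the toolpath is (180.47,116.01) → (174.40,146.51) → (157.13,172.36) → (131.28,189.63) → (100.78,195.70) → (70.28,189.63) → (44.43,172.36) → (27.16,146.51) → (21.09,116.01) → (27.16,85.51) → (44.43,59.66) → (70.28,42.39) → (100.78,36.32) → (131.28,42.39) → (157.13,59.66) → (174.40,85.51) → (180.47,116.01), returning to the start.

Shape 2 is a rectangle drawn with `<rect>`. Its stroke #0000ff means score at S464, F2121. After flipping Y the toolpath is (52.57,221.28) → (131.16,221.28) → (131.16,177.14) → (52.57,177.14) → (52.57,221.28), returning to the start.

Shape 3 is a closed polygon drawn with `<polygon>`. Its stroke #0000ff means score at S464, F2121. After flipping Y the toolpath is (62.22,44.64) → (118.89,89.88) → (97.88,93.38) → (62.22,44.64), returning to the start.

Shape 4 is a closed polygon drawn with `<path>`. Its stroke #0000ff means score at S464, F2121. After flipping Y the toolpath is (85.64,57.87) → (270.77,119.89) → (236.69,67.84) → (85.64,57.87), returning to the start.

Shape 5 is a open polyline drawn with `<path>`. Its stroke #0000ff means score at S464, F2121. After flipping Y the toolpath is (32.69,67.43) → (221.83,24.18) → (32.16,52.97).

Shape 6 is a open polyline drawn with `<polyline>`. Its stroke #0000ff means score at S464, F2121. After flipping Y the toolpath is (214.68,18.75) → (56.04,234.35) → (136.76,220.10) → (40.22,61.11) → (139.50,44.59) → (41.95,114.89).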